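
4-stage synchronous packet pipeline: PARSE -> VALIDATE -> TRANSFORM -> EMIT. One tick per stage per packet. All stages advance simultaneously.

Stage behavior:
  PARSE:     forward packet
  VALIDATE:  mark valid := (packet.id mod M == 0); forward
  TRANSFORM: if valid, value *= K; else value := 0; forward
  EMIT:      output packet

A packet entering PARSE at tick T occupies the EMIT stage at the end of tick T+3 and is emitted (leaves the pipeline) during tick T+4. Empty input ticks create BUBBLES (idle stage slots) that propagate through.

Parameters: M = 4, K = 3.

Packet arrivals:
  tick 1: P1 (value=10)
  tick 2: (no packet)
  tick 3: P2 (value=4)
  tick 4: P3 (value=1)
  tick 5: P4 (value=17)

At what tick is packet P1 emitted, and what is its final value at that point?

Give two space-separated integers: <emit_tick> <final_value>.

Answer: 5 0

Derivation:
Tick 1: [PARSE:P1(v=10,ok=F), VALIDATE:-, TRANSFORM:-, EMIT:-] out:-; in:P1
Tick 2: [PARSE:-, VALIDATE:P1(v=10,ok=F), TRANSFORM:-, EMIT:-] out:-; in:-
Tick 3: [PARSE:P2(v=4,ok=F), VALIDATE:-, TRANSFORM:P1(v=0,ok=F), EMIT:-] out:-; in:P2
Tick 4: [PARSE:P3(v=1,ok=F), VALIDATE:P2(v=4,ok=F), TRANSFORM:-, EMIT:P1(v=0,ok=F)] out:-; in:P3
Tick 5: [PARSE:P4(v=17,ok=F), VALIDATE:P3(v=1,ok=F), TRANSFORM:P2(v=0,ok=F), EMIT:-] out:P1(v=0); in:P4
Tick 6: [PARSE:-, VALIDATE:P4(v=17,ok=T), TRANSFORM:P3(v=0,ok=F), EMIT:P2(v=0,ok=F)] out:-; in:-
Tick 7: [PARSE:-, VALIDATE:-, TRANSFORM:P4(v=51,ok=T), EMIT:P3(v=0,ok=F)] out:P2(v=0); in:-
Tick 8: [PARSE:-, VALIDATE:-, TRANSFORM:-, EMIT:P4(v=51,ok=T)] out:P3(v=0); in:-
Tick 9: [PARSE:-, VALIDATE:-, TRANSFORM:-, EMIT:-] out:P4(v=51); in:-
P1: arrives tick 1, valid=False (id=1, id%4=1), emit tick 5, final value 0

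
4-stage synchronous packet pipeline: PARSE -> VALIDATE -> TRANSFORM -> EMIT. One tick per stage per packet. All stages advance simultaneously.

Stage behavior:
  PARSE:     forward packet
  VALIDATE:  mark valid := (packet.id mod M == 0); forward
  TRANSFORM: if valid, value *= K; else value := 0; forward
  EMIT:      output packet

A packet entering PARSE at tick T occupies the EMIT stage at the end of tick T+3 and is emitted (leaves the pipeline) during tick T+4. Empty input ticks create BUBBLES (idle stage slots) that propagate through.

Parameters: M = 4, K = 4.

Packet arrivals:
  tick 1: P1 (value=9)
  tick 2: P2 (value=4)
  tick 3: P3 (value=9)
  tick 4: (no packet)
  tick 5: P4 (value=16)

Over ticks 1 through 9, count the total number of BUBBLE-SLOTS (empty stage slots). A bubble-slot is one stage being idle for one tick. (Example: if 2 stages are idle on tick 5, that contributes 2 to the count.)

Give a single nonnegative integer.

Answer: 20

Derivation:
Tick 1: [PARSE:P1(v=9,ok=F), VALIDATE:-, TRANSFORM:-, EMIT:-] out:-; bubbles=3
Tick 2: [PARSE:P2(v=4,ok=F), VALIDATE:P1(v=9,ok=F), TRANSFORM:-, EMIT:-] out:-; bubbles=2
Tick 3: [PARSE:P3(v=9,ok=F), VALIDATE:P2(v=4,ok=F), TRANSFORM:P1(v=0,ok=F), EMIT:-] out:-; bubbles=1
Tick 4: [PARSE:-, VALIDATE:P3(v=9,ok=F), TRANSFORM:P2(v=0,ok=F), EMIT:P1(v=0,ok=F)] out:-; bubbles=1
Tick 5: [PARSE:P4(v=16,ok=F), VALIDATE:-, TRANSFORM:P3(v=0,ok=F), EMIT:P2(v=0,ok=F)] out:P1(v=0); bubbles=1
Tick 6: [PARSE:-, VALIDATE:P4(v=16,ok=T), TRANSFORM:-, EMIT:P3(v=0,ok=F)] out:P2(v=0); bubbles=2
Tick 7: [PARSE:-, VALIDATE:-, TRANSFORM:P4(v=64,ok=T), EMIT:-] out:P3(v=0); bubbles=3
Tick 8: [PARSE:-, VALIDATE:-, TRANSFORM:-, EMIT:P4(v=64,ok=T)] out:-; bubbles=3
Tick 9: [PARSE:-, VALIDATE:-, TRANSFORM:-, EMIT:-] out:P4(v=64); bubbles=4
Total bubble-slots: 20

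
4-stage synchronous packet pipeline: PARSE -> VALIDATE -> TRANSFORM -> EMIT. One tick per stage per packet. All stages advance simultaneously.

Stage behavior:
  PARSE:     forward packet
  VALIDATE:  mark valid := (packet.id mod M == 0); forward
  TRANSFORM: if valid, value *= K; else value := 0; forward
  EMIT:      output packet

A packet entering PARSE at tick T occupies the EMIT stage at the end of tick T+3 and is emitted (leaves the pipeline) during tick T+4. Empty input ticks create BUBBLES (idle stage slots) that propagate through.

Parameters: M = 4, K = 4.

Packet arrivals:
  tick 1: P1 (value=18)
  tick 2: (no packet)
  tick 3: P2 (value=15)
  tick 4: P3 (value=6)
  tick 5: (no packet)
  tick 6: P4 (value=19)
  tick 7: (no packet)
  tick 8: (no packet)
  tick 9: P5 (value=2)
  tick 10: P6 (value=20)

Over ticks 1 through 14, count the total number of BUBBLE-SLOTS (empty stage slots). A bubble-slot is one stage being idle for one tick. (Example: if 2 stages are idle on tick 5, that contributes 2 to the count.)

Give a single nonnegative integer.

Tick 1: [PARSE:P1(v=18,ok=F), VALIDATE:-, TRANSFORM:-, EMIT:-] out:-; bubbles=3
Tick 2: [PARSE:-, VALIDATE:P1(v=18,ok=F), TRANSFORM:-, EMIT:-] out:-; bubbles=3
Tick 3: [PARSE:P2(v=15,ok=F), VALIDATE:-, TRANSFORM:P1(v=0,ok=F), EMIT:-] out:-; bubbles=2
Tick 4: [PARSE:P3(v=6,ok=F), VALIDATE:P2(v=15,ok=F), TRANSFORM:-, EMIT:P1(v=0,ok=F)] out:-; bubbles=1
Tick 5: [PARSE:-, VALIDATE:P3(v=6,ok=F), TRANSFORM:P2(v=0,ok=F), EMIT:-] out:P1(v=0); bubbles=2
Tick 6: [PARSE:P4(v=19,ok=F), VALIDATE:-, TRANSFORM:P3(v=0,ok=F), EMIT:P2(v=0,ok=F)] out:-; bubbles=1
Tick 7: [PARSE:-, VALIDATE:P4(v=19,ok=T), TRANSFORM:-, EMIT:P3(v=0,ok=F)] out:P2(v=0); bubbles=2
Tick 8: [PARSE:-, VALIDATE:-, TRANSFORM:P4(v=76,ok=T), EMIT:-] out:P3(v=0); bubbles=3
Tick 9: [PARSE:P5(v=2,ok=F), VALIDATE:-, TRANSFORM:-, EMIT:P4(v=76,ok=T)] out:-; bubbles=2
Tick 10: [PARSE:P6(v=20,ok=F), VALIDATE:P5(v=2,ok=F), TRANSFORM:-, EMIT:-] out:P4(v=76); bubbles=2
Tick 11: [PARSE:-, VALIDATE:P6(v=20,ok=F), TRANSFORM:P5(v=0,ok=F), EMIT:-] out:-; bubbles=2
Tick 12: [PARSE:-, VALIDATE:-, TRANSFORM:P6(v=0,ok=F), EMIT:P5(v=0,ok=F)] out:-; bubbles=2
Tick 13: [PARSE:-, VALIDATE:-, TRANSFORM:-, EMIT:P6(v=0,ok=F)] out:P5(v=0); bubbles=3
Tick 14: [PARSE:-, VALIDATE:-, TRANSFORM:-, EMIT:-] out:P6(v=0); bubbles=4
Total bubble-slots: 32

Answer: 32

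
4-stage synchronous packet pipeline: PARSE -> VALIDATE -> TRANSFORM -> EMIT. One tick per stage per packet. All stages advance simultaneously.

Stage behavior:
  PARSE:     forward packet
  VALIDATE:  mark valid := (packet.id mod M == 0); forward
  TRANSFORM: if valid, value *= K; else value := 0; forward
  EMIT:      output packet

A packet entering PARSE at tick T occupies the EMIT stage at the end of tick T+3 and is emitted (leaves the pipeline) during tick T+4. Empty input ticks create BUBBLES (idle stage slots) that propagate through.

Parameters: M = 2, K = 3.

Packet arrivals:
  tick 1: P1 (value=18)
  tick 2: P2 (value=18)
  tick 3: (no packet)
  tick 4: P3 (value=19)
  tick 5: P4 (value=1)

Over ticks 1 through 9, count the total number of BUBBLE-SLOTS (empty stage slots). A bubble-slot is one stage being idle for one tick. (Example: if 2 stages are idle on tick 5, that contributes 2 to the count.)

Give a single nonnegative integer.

Tick 1: [PARSE:P1(v=18,ok=F), VALIDATE:-, TRANSFORM:-, EMIT:-] out:-; bubbles=3
Tick 2: [PARSE:P2(v=18,ok=F), VALIDATE:P1(v=18,ok=F), TRANSFORM:-, EMIT:-] out:-; bubbles=2
Tick 3: [PARSE:-, VALIDATE:P2(v=18,ok=T), TRANSFORM:P1(v=0,ok=F), EMIT:-] out:-; bubbles=2
Tick 4: [PARSE:P3(v=19,ok=F), VALIDATE:-, TRANSFORM:P2(v=54,ok=T), EMIT:P1(v=0,ok=F)] out:-; bubbles=1
Tick 5: [PARSE:P4(v=1,ok=F), VALIDATE:P3(v=19,ok=F), TRANSFORM:-, EMIT:P2(v=54,ok=T)] out:P1(v=0); bubbles=1
Tick 6: [PARSE:-, VALIDATE:P4(v=1,ok=T), TRANSFORM:P3(v=0,ok=F), EMIT:-] out:P2(v=54); bubbles=2
Tick 7: [PARSE:-, VALIDATE:-, TRANSFORM:P4(v=3,ok=T), EMIT:P3(v=0,ok=F)] out:-; bubbles=2
Tick 8: [PARSE:-, VALIDATE:-, TRANSFORM:-, EMIT:P4(v=3,ok=T)] out:P3(v=0); bubbles=3
Tick 9: [PARSE:-, VALIDATE:-, TRANSFORM:-, EMIT:-] out:P4(v=3); bubbles=4
Total bubble-slots: 20

Answer: 20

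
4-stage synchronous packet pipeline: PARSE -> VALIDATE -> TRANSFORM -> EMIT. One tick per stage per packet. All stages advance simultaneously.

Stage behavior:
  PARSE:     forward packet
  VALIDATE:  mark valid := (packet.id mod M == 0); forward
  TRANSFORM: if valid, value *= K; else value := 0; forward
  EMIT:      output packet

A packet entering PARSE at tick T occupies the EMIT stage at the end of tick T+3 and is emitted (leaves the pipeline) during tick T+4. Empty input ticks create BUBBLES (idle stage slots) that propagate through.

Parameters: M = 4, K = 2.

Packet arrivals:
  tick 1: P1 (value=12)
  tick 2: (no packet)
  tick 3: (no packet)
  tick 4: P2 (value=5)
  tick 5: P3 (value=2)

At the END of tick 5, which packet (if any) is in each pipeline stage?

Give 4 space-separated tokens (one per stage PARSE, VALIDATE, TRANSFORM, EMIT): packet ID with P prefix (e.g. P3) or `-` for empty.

Tick 1: [PARSE:P1(v=12,ok=F), VALIDATE:-, TRANSFORM:-, EMIT:-] out:-; in:P1
Tick 2: [PARSE:-, VALIDATE:P1(v=12,ok=F), TRANSFORM:-, EMIT:-] out:-; in:-
Tick 3: [PARSE:-, VALIDATE:-, TRANSFORM:P1(v=0,ok=F), EMIT:-] out:-; in:-
Tick 4: [PARSE:P2(v=5,ok=F), VALIDATE:-, TRANSFORM:-, EMIT:P1(v=0,ok=F)] out:-; in:P2
Tick 5: [PARSE:P3(v=2,ok=F), VALIDATE:P2(v=5,ok=F), TRANSFORM:-, EMIT:-] out:P1(v=0); in:P3
At end of tick 5: ['P3', 'P2', '-', '-']

Answer: P3 P2 - -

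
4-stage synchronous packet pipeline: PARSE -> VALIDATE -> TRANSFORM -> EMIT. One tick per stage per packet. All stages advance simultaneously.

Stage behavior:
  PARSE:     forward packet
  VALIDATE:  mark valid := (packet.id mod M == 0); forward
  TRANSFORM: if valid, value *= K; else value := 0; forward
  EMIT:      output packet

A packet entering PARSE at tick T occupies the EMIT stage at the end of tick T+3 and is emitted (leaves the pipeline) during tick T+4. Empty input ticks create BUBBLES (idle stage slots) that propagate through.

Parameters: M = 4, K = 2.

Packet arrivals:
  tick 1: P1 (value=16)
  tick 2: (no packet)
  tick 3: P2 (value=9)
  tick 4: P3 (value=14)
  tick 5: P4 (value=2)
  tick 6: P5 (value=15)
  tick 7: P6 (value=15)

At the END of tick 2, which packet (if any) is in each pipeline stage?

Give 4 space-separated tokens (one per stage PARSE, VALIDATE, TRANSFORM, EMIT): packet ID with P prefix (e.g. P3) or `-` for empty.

Answer: - P1 - -

Derivation:
Tick 1: [PARSE:P1(v=16,ok=F), VALIDATE:-, TRANSFORM:-, EMIT:-] out:-; in:P1
Tick 2: [PARSE:-, VALIDATE:P1(v=16,ok=F), TRANSFORM:-, EMIT:-] out:-; in:-
At end of tick 2: ['-', 'P1', '-', '-']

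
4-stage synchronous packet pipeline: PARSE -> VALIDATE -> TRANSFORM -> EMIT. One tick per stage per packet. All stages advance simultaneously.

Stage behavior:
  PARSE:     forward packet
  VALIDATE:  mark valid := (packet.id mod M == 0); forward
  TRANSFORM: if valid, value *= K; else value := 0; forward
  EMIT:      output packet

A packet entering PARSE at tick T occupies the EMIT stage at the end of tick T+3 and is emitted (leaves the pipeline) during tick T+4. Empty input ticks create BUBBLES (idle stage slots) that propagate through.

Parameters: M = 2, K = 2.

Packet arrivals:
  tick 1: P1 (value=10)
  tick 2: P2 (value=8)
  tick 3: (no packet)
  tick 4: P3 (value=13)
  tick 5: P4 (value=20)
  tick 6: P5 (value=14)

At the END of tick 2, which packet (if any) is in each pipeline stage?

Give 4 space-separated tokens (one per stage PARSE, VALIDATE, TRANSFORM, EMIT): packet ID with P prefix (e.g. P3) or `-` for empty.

Tick 1: [PARSE:P1(v=10,ok=F), VALIDATE:-, TRANSFORM:-, EMIT:-] out:-; in:P1
Tick 2: [PARSE:P2(v=8,ok=F), VALIDATE:P1(v=10,ok=F), TRANSFORM:-, EMIT:-] out:-; in:P2
At end of tick 2: ['P2', 'P1', '-', '-']

Answer: P2 P1 - -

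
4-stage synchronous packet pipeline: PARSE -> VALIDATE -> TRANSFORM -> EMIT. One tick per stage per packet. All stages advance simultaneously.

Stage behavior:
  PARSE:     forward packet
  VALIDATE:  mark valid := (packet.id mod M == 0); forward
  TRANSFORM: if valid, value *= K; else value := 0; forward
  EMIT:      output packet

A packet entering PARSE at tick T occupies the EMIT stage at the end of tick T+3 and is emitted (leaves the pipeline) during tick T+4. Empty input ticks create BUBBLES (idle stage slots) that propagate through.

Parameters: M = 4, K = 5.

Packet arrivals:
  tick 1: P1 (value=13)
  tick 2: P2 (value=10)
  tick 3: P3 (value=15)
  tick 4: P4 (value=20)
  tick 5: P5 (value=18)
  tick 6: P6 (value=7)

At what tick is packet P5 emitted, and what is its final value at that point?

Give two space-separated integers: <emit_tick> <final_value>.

Answer: 9 0

Derivation:
Tick 1: [PARSE:P1(v=13,ok=F), VALIDATE:-, TRANSFORM:-, EMIT:-] out:-; in:P1
Tick 2: [PARSE:P2(v=10,ok=F), VALIDATE:P1(v=13,ok=F), TRANSFORM:-, EMIT:-] out:-; in:P2
Tick 3: [PARSE:P3(v=15,ok=F), VALIDATE:P2(v=10,ok=F), TRANSFORM:P1(v=0,ok=F), EMIT:-] out:-; in:P3
Tick 4: [PARSE:P4(v=20,ok=F), VALIDATE:P3(v=15,ok=F), TRANSFORM:P2(v=0,ok=F), EMIT:P1(v=0,ok=F)] out:-; in:P4
Tick 5: [PARSE:P5(v=18,ok=F), VALIDATE:P4(v=20,ok=T), TRANSFORM:P3(v=0,ok=F), EMIT:P2(v=0,ok=F)] out:P1(v=0); in:P5
Tick 6: [PARSE:P6(v=7,ok=F), VALIDATE:P5(v=18,ok=F), TRANSFORM:P4(v=100,ok=T), EMIT:P3(v=0,ok=F)] out:P2(v=0); in:P6
Tick 7: [PARSE:-, VALIDATE:P6(v=7,ok=F), TRANSFORM:P5(v=0,ok=F), EMIT:P4(v=100,ok=T)] out:P3(v=0); in:-
Tick 8: [PARSE:-, VALIDATE:-, TRANSFORM:P6(v=0,ok=F), EMIT:P5(v=0,ok=F)] out:P4(v=100); in:-
Tick 9: [PARSE:-, VALIDATE:-, TRANSFORM:-, EMIT:P6(v=0,ok=F)] out:P5(v=0); in:-
Tick 10: [PARSE:-, VALIDATE:-, TRANSFORM:-, EMIT:-] out:P6(v=0); in:-
P5: arrives tick 5, valid=False (id=5, id%4=1), emit tick 9, final value 0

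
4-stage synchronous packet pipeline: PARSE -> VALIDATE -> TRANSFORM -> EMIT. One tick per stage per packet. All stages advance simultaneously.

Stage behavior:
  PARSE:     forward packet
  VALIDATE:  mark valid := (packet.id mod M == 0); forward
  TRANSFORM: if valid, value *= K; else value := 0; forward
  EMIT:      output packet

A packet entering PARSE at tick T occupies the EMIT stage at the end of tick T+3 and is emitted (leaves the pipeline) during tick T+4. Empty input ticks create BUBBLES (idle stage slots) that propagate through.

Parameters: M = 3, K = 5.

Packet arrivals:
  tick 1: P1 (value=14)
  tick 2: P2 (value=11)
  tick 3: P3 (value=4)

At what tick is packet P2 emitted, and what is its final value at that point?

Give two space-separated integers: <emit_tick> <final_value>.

Answer: 6 0

Derivation:
Tick 1: [PARSE:P1(v=14,ok=F), VALIDATE:-, TRANSFORM:-, EMIT:-] out:-; in:P1
Tick 2: [PARSE:P2(v=11,ok=F), VALIDATE:P1(v=14,ok=F), TRANSFORM:-, EMIT:-] out:-; in:P2
Tick 3: [PARSE:P3(v=4,ok=F), VALIDATE:P2(v=11,ok=F), TRANSFORM:P1(v=0,ok=F), EMIT:-] out:-; in:P3
Tick 4: [PARSE:-, VALIDATE:P3(v=4,ok=T), TRANSFORM:P2(v=0,ok=F), EMIT:P1(v=0,ok=F)] out:-; in:-
Tick 5: [PARSE:-, VALIDATE:-, TRANSFORM:P3(v=20,ok=T), EMIT:P2(v=0,ok=F)] out:P1(v=0); in:-
Tick 6: [PARSE:-, VALIDATE:-, TRANSFORM:-, EMIT:P3(v=20,ok=T)] out:P2(v=0); in:-
Tick 7: [PARSE:-, VALIDATE:-, TRANSFORM:-, EMIT:-] out:P3(v=20); in:-
P2: arrives tick 2, valid=False (id=2, id%3=2), emit tick 6, final value 0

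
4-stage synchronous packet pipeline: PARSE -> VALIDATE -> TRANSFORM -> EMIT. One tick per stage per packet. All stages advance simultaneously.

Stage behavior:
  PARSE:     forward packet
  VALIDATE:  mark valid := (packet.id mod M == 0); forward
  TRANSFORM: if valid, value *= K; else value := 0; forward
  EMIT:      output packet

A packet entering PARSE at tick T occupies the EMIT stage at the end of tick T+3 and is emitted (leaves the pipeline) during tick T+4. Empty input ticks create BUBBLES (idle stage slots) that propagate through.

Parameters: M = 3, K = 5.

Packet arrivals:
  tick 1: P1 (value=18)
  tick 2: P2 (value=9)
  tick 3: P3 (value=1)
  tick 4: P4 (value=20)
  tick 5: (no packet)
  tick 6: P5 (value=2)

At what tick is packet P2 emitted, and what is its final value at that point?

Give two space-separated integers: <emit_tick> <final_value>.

Tick 1: [PARSE:P1(v=18,ok=F), VALIDATE:-, TRANSFORM:-, EMIT:-] out:-; in:P1
Tick 2: [PARSE:P2(v=9,ok=F), VALIDATE:P1(v=18,ok=F), TRANSFORM:-, EMIT:-] out:-; in:P2
Tick 3: [PARSE:P3(v=1,ok=F), VALIDATE:P2(v=9,ok=F), TRANSFORM:P1(v=0,ok=F), EMIT:-] out:-; in:P3
Tick 4: [PARSE:P4(v=20,ok=F), VALIDATE:P3(v=1,ok=T), TRANSFORM:P2(v=0,ok=F), EMIT:P1(v=0,ok=F)] out:-; in:P4
Tick 5: [PARSE:-, VALIDATE:P4(v=20,ok=F), TRANSFORM:P3(v=5,ok=T), EMIT:P2(v=0,ok=F)] out:P1(v=0); in:-
Tick 6: [PARSE:P5(v=2,ok=F), VALIDATE:-, TRANSFORM:P4(v=0,ok=F), EMIT:P3(v=5,ok=T)] out:P2(v=0); in:P5
Tick 7: [PARSE:-, VALIDATE:P5(v=2,ok=F), TRANSFORM:-, EMIT:P4(v=0,ok=F)] out:P3(v=5); in:-
Tick 8: [PARSE:-, VALIDATE:-, TRANSFORM:P5(v=0,ok=F), EMIT:-] out:P4(v=0); in:-
Tick 9: [PARSE:-, VALIDATE:-, TRANSFORM:-, EMIT:P5(v=0,ok=F)] out:-; in:-
Tick 10: [PARSE:-, VALIDATE:-, TRANSFORM:-, EMIT:-] out:P5(v=0); in:-
P2: arrives tick 2, valid=False (id=2, id%3=2), emit tick 6, final value 0

Answer: 6 0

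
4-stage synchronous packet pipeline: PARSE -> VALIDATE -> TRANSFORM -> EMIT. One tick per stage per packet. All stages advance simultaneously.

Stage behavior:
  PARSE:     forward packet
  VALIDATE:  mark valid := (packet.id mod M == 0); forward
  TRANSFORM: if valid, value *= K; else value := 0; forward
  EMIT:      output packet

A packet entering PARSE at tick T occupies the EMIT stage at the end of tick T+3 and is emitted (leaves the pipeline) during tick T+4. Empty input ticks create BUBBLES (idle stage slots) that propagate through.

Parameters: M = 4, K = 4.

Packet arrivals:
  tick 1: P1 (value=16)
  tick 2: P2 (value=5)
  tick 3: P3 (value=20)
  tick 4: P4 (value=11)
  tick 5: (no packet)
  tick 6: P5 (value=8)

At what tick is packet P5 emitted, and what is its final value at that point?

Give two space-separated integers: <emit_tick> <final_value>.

Tick 1: [PARSE:P1(v=16,ok=F), VALIDATE:-, TRANSFORM:-, EMIT:-] out:-; in:P1
Tick 2: [PARSE:P2(v=5,ok=F), VALIDATE:P1(v=16,ok=F), TRANSFORM:-, EMIT:-] out:-; in:P2
Tick 3: [PARSE:P3(v=20,ok=F), VALIDATE:P2(v=5,ok=F), TRANSFORM:P1(v=0,ok=F), EMIT:-] out:-; in:P3
Tick 4: [PARSE:P4(v=11,ok=F), VALIDATE:P3(v=20,ok=F), TRANSFORM:P2(v=0,ok=F), EMIT:P1(v=0,ok=F)] out:-; in:P4
Tick 5: [PARSE:-, VALIDATE:P4(v=11,ok=T), TRANSFORM:P3(v=0,ok=F), EMIT:P2(v=0,ok=F)] out:P1(v=0); in:-
Tick 6: [PARSE:P5(v=8,ok=F), VALIDATE:-, TRANSFORM:P4(v=44,ok=T), EMIT:P3(v=0,ok=F)] out:P2(v=0); in:P5
Tick 7: [PARSE:-, VALIDATE:P5(v=8,ok=F), TRANSFORM:-, EMIT:P4(v=44,ok=T)] out:P3(v=0); in:-
Tick 8: [PARSE:-, VALIDATE:-, TRANSFORM:P5(v=0,ok=F), EMIT:-] out:P4(v=44); in:-
Tick 9: [PARSE:-, VALIDATE:-, TRANSFORM:-, EMIT:P5(v=0,ok=F)] out:-; in:-
Tick 10: [PARSE:-, VALIDATE:-, TRANSFORM:-, EMIT:-] out:P5(v=0); in:-
P5: arrives tick 6, valid=False (id=5, id%4=1), emit tick 10, final value 0

Answer: 10 0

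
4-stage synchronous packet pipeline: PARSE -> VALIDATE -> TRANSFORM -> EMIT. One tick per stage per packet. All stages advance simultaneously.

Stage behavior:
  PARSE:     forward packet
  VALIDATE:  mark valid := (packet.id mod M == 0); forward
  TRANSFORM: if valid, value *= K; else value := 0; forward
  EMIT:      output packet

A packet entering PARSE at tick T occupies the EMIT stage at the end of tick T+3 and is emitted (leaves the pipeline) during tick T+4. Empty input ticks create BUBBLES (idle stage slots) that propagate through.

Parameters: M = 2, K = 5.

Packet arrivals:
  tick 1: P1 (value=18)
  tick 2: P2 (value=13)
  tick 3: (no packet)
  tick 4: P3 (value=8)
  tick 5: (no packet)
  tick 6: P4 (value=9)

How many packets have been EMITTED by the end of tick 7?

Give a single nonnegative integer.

Tick 1: [PARSE:P1(v=18,ok=F), VALIDATE:-, TRANSFORM:-, EMIT:-] out:-; in:P1
Tick 2: [PARSE:P2(v=13,ok=F), VALIDATE:P1(v=18,ok=F), TRANSFORM:-, EMIT:-] out:-; in:P2
Tick 3: [PARSE:-, VALIDATE:P2(v=13,ok=T), TRANSFORM:P1(v=0,ok=F), EMIT:-] out:-; in:-
Tick 4: [PARSE:P3(v=8,ok=F), VALIDATE:-, TRANSFORM:P2(v=65,ok=T), EMIT:P1(v=0,ok=F)] out:-; in:P3
Tick 5: [PARSE:-, VALIDATE:P3(v=8,ok=F), TRANSFORM:-, EMIT:P2(v=65,ok=T)] out:P1(v=0); in:-
Tick 6: [PARSE:P4(v=9,ok=F), VALIDATE:-, TRANSFORM:P3(v=0,ok=F), EMIT:-] out:P2(v=65); in:P4
Tick 7: [PARSE:-, VALIDATE:P4(v=9,ok=T), TRANSFORM:-, EMIT:P3(v=0,ok=F)] out:-; in:-
Emitted by tick 7: ['P1', 'P2']

Answer: 2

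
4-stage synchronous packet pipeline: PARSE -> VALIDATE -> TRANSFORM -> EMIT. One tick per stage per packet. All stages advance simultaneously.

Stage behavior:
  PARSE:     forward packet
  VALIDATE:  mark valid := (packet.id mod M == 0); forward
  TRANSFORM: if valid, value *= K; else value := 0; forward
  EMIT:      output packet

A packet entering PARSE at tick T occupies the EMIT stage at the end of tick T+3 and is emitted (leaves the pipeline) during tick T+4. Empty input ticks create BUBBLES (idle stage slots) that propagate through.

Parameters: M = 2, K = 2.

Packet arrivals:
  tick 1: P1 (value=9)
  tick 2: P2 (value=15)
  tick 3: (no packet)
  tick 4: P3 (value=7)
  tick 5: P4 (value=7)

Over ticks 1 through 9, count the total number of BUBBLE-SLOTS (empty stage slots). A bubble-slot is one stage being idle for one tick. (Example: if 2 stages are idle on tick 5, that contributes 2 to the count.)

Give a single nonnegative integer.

Tick 1: [PARSE:P1(v=9,ok=F), VALIDATE:-, TRANSFORM:-, EMIT:-] out:-; bubbles=3
Tick 2: [PARSE:P2(v=15,ok=F), VALIDATE:P1(v=9,ok=F), TRANSFORM:-, EMIT:-] out:-; bubbles=2
Tick 3: [PARSE:-, VALIDATE:P2(v=15,ok=T), TRANSFORM:P1(v=0,ok=F), EMIT:-] out:-; bubbles=2
Tick 4: [PARSE:P3(v=7,ok=F), VALIDATE:-, TRANSFORM:P2(v=30,ok=T), EMIT:P1(v=0,ok=F)] out:-; bubbles=1
Tick 5: [PARSE:P4(v=7,ok=F), VALIDATE:P3(v=7,ok=F), TRANSFORM:-, EMIT:P2(v=30,ok=T)] out:P1(v=0); bubbles=1
Tick 6: [PARSE:-, VALIDATE:P4(v=7,ok=T), TRANSFORM:P3(v=0,ok=F), EMIT:-] out:P2(v=30); bubbles=2
Tick 7: [PARSE:-, VALIDATE:-, TRANSFORM:P4(v=14,ok=T), EMIT:P3(v=0,ok=F)] out:-; bubbles=2
Tick 8: [PARSE:-, VALIDATE:-, TRANSFORM:-, EMIT:P4(v=14,ok=T)] out:P3(v=0); bubbles=3
Tick 9: [PARSE:-, VALIDATE:-, TRANSFORM:-, EMIT:-] out:P4(v=14); bubbles=4
Total bubble-slots: 20

Answer: 20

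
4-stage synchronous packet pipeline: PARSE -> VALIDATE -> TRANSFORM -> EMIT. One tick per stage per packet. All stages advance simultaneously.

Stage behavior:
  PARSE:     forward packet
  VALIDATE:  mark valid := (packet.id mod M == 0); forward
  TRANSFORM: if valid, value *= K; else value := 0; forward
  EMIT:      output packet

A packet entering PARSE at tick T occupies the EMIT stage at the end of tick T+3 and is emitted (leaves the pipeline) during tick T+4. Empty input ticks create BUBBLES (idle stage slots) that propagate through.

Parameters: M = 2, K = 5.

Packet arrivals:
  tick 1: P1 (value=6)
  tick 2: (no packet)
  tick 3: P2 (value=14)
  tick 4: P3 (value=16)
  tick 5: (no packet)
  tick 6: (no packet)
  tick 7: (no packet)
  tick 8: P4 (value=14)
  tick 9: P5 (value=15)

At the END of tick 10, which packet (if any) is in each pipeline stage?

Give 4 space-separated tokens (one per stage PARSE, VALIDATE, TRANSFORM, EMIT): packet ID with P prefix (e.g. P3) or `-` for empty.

Tick 1: [PARSE:P1(v=6,ok=F), VALIDATE:-, TRANSFORM:-, EMIT:-] out:-; in:P1
Tick 2: [PARSE:-, VALIDATE:P1(v=6,ok=F), TRANSFORM:-, EMIT:-] out:-; in:-
Tick 3: [PARSE:P2(v=14,ok=F), VALIDATE:-, TRANSFORM:P1(v=0,ok=F), EMIT:-] out:-; in:P2
Tick 4: [PARSE:P3(v=16,ok=F), VALIDATE:P2(v=14,ok=T), TRANSFORM:-, EMIT:P1(v=0,ok=F)] out:-; in:P3
Tick 5: [PARSE:-, VALIDATE:P3(v=16,ok=F), TRANSFORM:P2(v=70,ok=T), EMIT:-] out:P1(v=0); in:-
Tick 6: [PARSE:-, VALIDATE:-, TRANSFORM:P3(v=0,ok=F), EMIT:P2(v=70,ok=T)] out:-; in:-
Tick 7: [PARSE:-, VALIDATE:-, TRANSFORM:-, EMIT:P3(v=0,ok=F)] out:P2(v=70); in:-
Tick 8: [PARSE:P4(v=14,ok=F), VALIDATE:-, TRANSFORM:-, EMIT:-] out:P3(v=0); in:P4
Tick 9: [PARSE:P5(v=15,ok=F), VALIDATE:P4(v=14,ok=T), TRANSFORM:-, EMIT:-] out:-; in:P5
Tick 10: [PARSE:-, VALIDATE:P5(v=15,ok=F), TRANSFORM:P4(v=70,ok=T), EMIT:-] out:-; in:-
At end of tick 10: ['-', 'P5', 'P4', '-']

Answer: - P5 P4 -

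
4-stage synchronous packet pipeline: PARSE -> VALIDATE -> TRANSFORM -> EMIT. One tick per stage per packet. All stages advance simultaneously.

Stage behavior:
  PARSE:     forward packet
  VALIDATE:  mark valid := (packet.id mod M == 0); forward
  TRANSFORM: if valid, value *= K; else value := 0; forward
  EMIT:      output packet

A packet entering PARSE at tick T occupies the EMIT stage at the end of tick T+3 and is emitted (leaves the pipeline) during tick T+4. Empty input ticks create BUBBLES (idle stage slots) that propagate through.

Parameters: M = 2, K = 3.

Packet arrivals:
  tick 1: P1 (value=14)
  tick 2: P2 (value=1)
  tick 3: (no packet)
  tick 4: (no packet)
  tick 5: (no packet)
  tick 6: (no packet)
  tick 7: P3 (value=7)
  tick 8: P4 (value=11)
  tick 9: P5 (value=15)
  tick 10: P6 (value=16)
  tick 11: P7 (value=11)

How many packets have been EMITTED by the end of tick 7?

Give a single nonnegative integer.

Answer: 2

Derivation:
Tick 1: [PARSE:P1(v=14,ok=F), VALIDATE:-, TRANSFORM:-, EMIT:-] out:-; in:P1
Tick 2: [PARSE:P2(v=1,ok=F), VALIDATE:P1(v=14,ok=F), TRANSFORM:-, EMIT:-] out:-; in:P2
Tick 3: [PARSE:-, VALIDATE:P2(v=1,ok=T), TRANSFORM:P1(v=0,ok=F), EMIT:-] out:-; in:-
Tick 4: [PARSE:-, VALIDATE:-, TRANSFORM:P2(v=3,ok=T), EMIT:P1(v=0,ok=F)] out:-; in:-
Tick 5: [PARSE:-, VALIDATE:-, TRANSFORM:-, EMIT:P2(v=3,ok=T)] out:P1(v=0); in:-
Tick 6: [PARSE:-, VALIDATE:-, TRANSFORM:-, EMIT:-] out:P2(v=3); in:-
Tick 7: [PARSE:P3(v=7,ok=F), VALIDATE:-, TRANSFORM:-, EMIT:-] out:-; in:P3
Emitted by tick 7: ['P1', 'P2']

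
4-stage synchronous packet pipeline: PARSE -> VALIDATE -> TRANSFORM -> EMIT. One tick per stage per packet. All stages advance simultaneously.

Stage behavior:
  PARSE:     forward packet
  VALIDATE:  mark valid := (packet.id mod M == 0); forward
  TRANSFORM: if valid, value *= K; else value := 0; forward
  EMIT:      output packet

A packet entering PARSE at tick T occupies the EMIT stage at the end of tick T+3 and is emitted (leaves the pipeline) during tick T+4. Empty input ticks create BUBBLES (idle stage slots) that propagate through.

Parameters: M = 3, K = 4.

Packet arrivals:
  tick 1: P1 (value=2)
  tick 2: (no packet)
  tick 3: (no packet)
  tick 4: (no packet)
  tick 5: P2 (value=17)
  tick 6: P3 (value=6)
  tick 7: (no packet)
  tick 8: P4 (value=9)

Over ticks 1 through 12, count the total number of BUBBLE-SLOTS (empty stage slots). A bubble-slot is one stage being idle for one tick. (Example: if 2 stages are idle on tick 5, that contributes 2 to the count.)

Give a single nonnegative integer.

Tick 1: [PARSE:P1(v=2,ok=F), VALIDATE:-, TRANSFORM:-, EMIT:-] out:-; bubbles=3
Tick 2: [PARSE:-, VALIDATE:P1(v=2,ok=F), TRANSFORM:-, EMIT:-] out:-; bubbles=3
Tick 3: [PARSE:-, VALIDATE:-, TRANSFORM:P1(v=0,ok=F), EMIT:-] out:-; bubbles=3
Tick 4: [PARSE:-, VALIDATE:-, TRANSFORM:-, EMIT:P1(v=0,ok=F)] out:-; bubbles=3
Tick 5: [PARSE:P2(v=17,ok=F), VALIDATE:-, TRANSFORM:-, EMIT:-] out:P1(v=0); bubbles=3
Tick 6: [PARSE:P3(v=6,ok=F), VALIDATE:P2(v=17,ok=F), TRANSFORM:-, EMIT:-] out:-; bubbles=2
Tick 7: [PARSE:-, VALIDATE:P3(v=6,ok=T), TRANSFORM:P2(v=0,ok=F), EMIT:-] out:-; bubbles=2
Tick 8: [PARSE:P4(v=9,ok=F), VALIDATE:-, TRANSFORM:P3(v=24,ok=T), EMIT:P2(v=0,ok=F)] out:-; bubbles=1
Tick 9: [PARSE:-, VALIDATE:P4(v=9,ok=F), TRANSFORM:-, EMIT:P3(v=24,ok=T)] out:P2(v=0); bubbles=2
Tick 10: [PARSE:-, VALIDATE:-, TRANSFORM:P4(v=0,ok=F), EMIT:-] out:P3(v=24); bubbles=3
Tick 11: [PARSE:-, VALIDATE:-, TRANSFORM:-, EMIT:P4(v=0,ok=F)] out:-; bubbles=3
Tick 12: [PARSE:-, VALIDATE:-, TRANSFORM:-, EMIT:-] out:P4(v=0); bubbles=4
Total bubble-slots: 32

Answer: 32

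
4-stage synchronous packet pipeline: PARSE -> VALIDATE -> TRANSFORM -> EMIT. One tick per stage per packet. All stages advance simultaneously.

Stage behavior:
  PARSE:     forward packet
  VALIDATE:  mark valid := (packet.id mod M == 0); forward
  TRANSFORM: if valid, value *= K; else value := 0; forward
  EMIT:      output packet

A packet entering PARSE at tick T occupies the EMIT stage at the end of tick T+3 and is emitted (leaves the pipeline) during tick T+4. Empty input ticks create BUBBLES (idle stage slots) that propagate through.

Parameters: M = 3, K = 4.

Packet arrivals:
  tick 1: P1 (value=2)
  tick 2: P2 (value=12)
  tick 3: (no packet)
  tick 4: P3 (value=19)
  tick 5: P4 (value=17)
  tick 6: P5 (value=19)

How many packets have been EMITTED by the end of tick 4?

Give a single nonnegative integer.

Answer: 0

Derivation:
Tick 1: [PARSE:P1(v=2,ok=F), VALIDATE:-, TRANSFORM:-, EMIT:-] out:-; in:P1
Tick 2: [PARSE:P2(v=12,ok=F), VALIDATE:P1(v=2,ok=F), TRANSFORM:-, EMIT:-] out:-; in:P2
Tick 3: [PARSE:-, VALIDATE:P2(v=12,ok=F), TRANSFORM:P1(v=0,ok=F), EMIT:-] out:-; in:-
Tick 4: [PARSE:P3(v=19,ok=F), VALIDATE:-, TRANSFORM:P2(v=0,ok=F), EMIT:P1(v=0,ok=F)] out:-; in:P3
Emitted by tick 4: []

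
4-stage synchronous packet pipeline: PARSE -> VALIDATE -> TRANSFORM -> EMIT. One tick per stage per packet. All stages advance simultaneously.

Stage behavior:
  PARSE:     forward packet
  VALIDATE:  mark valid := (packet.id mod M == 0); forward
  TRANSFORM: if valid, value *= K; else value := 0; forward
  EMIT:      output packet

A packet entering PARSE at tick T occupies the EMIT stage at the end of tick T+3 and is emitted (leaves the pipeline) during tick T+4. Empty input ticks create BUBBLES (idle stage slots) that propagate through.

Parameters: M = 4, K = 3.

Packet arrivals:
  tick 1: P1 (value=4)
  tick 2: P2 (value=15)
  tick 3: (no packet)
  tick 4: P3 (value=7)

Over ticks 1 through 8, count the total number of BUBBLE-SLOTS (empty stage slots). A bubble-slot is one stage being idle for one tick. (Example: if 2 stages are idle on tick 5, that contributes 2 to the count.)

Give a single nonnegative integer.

Tick 1: [PARSE:P1(v=4,ok=F), VALIDATE:-, TRANSFORM:-, EMIT:-] out:-; bubbles=3
Tick 2: [PARSE:P2(v=15,ok=F), VALIDATE:P1(v=4,ok=F), TRANSFORM:-, EMIT:-] out:-; bubbles=2
Tick 3: [PARSE:-, VALIDATE:P2(v=15,ok=F), TRANSFORM:P1(v=0,ok=F), EMIT:-] out:-; bubbles=2
Tick 4: [PARSE:P3(v=7,ok=F), VALIDATE:-, TRANSFORM:P2(v=0,ok=F), EMIT:P1(v=0,ok=F)] out:-; bubbles=1
Tick 5: [PARSE:-, VALIDATE:P3(v=7,ok=F), TRANSFORM:-, EMIT:P2(v=0,ok=F)] out:P1(v=0); bubbles=2
Tick 6: [PARSE:-, VALIDATE:-, TRANSFORM:P3(v=0,ok=F), EMIT:-] out:P2(v=0); bubbles=3
Tick 7: [PARSE:-, VALIDATE:-, TRANSFORM:-, EMIT:P3(v=0,ok=F)] out:-; bubbles=3
Tick 8: [PARSE:-, VALIDATE:-, TRANSFORM:-, EMIT:-] out:P3(v=0); bubbles=4
Total bubble-slots: 20

Answer: 20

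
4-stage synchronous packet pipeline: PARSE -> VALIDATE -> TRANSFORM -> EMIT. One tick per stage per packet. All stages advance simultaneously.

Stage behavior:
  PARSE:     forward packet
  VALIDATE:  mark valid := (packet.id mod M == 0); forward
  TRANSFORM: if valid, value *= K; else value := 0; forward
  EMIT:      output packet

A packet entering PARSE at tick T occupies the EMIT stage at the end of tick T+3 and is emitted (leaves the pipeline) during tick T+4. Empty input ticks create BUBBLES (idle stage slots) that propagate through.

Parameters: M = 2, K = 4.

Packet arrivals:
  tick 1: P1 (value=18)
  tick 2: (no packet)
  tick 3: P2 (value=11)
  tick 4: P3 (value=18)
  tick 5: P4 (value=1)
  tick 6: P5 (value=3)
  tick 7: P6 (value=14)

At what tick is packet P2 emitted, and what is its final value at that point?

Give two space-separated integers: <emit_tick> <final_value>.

Answer: 7 44

Derivation:
Tick 1: [PARSE:P1(v=18,ok=F), VALIDATE:-, TRANSFORM:-, EMIT:-] out:-; in:P1
Tick 2: [PARSE:-, VALIDATE:P1(v=18,ok=F), TRANSFORM:-, EMIT:-] out:-; in:-
Tick 3: [PARSE:P2(v=11,ok=F), VALIDATE:-, TRANSFORM:P1(v=0,ok=F), EMIT:-] out:-; in:P2
Tick 4: [PARSE:P3(v=18,ok=F), VALIDATE:P2(v=11,ok=T), TRANSFORM:-, EMIT:P1(v=0,ok=F)] out:-; in:P3
Tick 5: [PARSE:P4(v=1,ok=F), VALIDATE:P3(v=18,ok=F), TRANSFORM:P2(v=44,ok=T), EMIT:-] out:P1(v=0); in:P4
Tick 6: [PARSE:P5(v=3,ok=F), VALIDATE:P4(v=1,ok=T), TRANSFORM:P3(v=0,ok=F), EMIT:P2(v=44,ok=T)] out:-; in:P5
Tick 7: [PARSE:P6(v=14,ok=F), VALIDATE:P5(v=3,ok=F), TRANSFORM:P4(v=4,ok=T), EMIT:P3(v=0,ok=F)] out:P2(v=44); in:P6
Tick 8: [PARSE:-, VALIDATE:P6(v=14,ok=T), TRANSFORM:P5(v=0,ok=F), EMIT:P4(v=4,ok=T)] out:P3(v=0); in:-
Tick 9: [PARSE:-, VALIDATE:-, TRANSFORM:P6(v=56,ok=T), EMIT:P5(v=0,ok=F)] out:P4(v=4); in:-
Tick 10: [PARSE:-, VALIDATE:-, TRANSFORM:-, EMIT:P6(v=56,ok=T)] out:P5(v=0); in:-
Tick 11: [PARSE:-, VALIDATE:-, TRANSFORM:-, EMIT:-] out:P6(v=56); in:-
P2: arrives tick 3, valid=True (id=2, id%2=0), emit tick 7, final value 44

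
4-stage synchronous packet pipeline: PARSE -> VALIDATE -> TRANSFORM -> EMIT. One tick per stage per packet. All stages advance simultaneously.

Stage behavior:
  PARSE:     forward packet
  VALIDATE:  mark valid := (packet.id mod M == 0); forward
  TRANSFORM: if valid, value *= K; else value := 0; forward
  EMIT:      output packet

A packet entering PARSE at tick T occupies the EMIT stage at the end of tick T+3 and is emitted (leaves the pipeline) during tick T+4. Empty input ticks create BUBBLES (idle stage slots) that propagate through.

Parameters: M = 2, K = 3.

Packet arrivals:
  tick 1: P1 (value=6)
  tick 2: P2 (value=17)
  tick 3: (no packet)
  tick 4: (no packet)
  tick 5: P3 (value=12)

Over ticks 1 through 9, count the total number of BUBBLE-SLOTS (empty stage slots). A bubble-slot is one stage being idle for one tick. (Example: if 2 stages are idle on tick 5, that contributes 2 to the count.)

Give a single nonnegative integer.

Answer: 24

Derivation:
Tick 1: [PARSE:P1(v=6,ok=F), VALIDATE:-, TRANSFORM:-, EMIT:-] out:-; bubbles=3
Tick 2: [PARSE:P2(v=17,ok=F), VALIDATE:P1(v=6,ok=F), TRANSFORM:-, EMIT:-] out:-; bubbles=2
Tick 3: [PARSE:-, VALIDATE:P2(v=17,ok=T), TRANSFORM:P1(v=0,ok=F), EMIT:-] out:-; bubbles=2
Tick 4: [PARSE:-, VALIDATE:-, TRANSFORM:P2(v=51,ok=T), EMIT:P1(v=0,ok=F)] out:-; bubbles=2
Tick 5: [PARSE:P3(v=12,ok=F), VALIDATE:-, TRANSFORM:-, EMIT:P2(v=51,ok=T)] out:P1(v=0); bubbles=2
Tick 6: [PARSE:-, VALIDATE:P3(v=12,ok=F), TRANSFORM:-, EMIT:-] out:P2(v=51); bubbles=3
Tick 7: [PARSE:-, VALIDATE:-, TRANSFORM:P3(v=0,ok=F), EMIT:-] out:-; bubbles=3
Tick 8: [PARSE:-, VALIDATE:-, TRANSFORM:-, EMIT:P3(v=0,ok=F)] out:-; bubbles=3
Tick 9: [PARSE:-, VALIDATE:-, TRANSFORM:-, EMIT:-] out:P3(v=0); bubbles=4
Total bubble-slots: 24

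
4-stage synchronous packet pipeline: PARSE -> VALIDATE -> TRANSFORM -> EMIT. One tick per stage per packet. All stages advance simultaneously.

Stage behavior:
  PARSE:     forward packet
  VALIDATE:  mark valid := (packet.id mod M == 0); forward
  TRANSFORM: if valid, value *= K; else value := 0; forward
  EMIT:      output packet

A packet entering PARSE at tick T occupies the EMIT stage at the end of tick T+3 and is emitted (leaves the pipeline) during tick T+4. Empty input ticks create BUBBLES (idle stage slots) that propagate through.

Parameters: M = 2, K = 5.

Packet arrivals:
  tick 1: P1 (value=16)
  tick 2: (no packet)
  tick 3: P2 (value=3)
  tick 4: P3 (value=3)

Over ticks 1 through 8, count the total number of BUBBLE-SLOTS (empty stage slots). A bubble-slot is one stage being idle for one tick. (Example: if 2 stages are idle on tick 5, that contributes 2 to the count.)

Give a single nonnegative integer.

Tick 1: [PARSE:P1(v=16,ok=F), VALIDATE:-, TRANSFORM:-, EMIT:-] out:-; bubbles=3
Tick 2: [PARSE:-, VALIDATE:P1(v=16,ok=F), TRANSFORM:-, EMIT:-] out:-; bubbles=3
Tick 3: [PARSE:P2(v=3,ok=F), VALIDATE:-, TRANSFORM:P1(v=0,ok=F), EMIT:-] out:-; bubbles=2
Tick 4: [PARSE:P3(v=3,ok=F), VALIDATE:P2(v=3,ok=T), TRANSFORM:-, EMIT:P1(v=0,ok=F)] out:-; bubbles=1
Tick 5: [PARSE:-, VALIDATE:P3(v=3,ok=F), TRANSFORM:P2(v=15,ok=T), EMIT:-] out:P1(v=0); bubbles=2
Tick 6: [PARSE:-, VALIDATE:-, TRANSFORM:P3(v=0,ok=F), EMIT:P2(v=15,ok=T)] out:-; bubbles=2
Tick 7: [PARSE:-, VALIDATE:-, TRANSFORM:-, EMIT:P3(v=0,ok=F)] out:P2(v=15); bubbles=3
Tick 8: [PARSE:-, VALIDATE:-, TRANSFORM:-, EMIT:-] out:P3(v=0); bubbles=4
Total bubble-slots: 20

Answer: 20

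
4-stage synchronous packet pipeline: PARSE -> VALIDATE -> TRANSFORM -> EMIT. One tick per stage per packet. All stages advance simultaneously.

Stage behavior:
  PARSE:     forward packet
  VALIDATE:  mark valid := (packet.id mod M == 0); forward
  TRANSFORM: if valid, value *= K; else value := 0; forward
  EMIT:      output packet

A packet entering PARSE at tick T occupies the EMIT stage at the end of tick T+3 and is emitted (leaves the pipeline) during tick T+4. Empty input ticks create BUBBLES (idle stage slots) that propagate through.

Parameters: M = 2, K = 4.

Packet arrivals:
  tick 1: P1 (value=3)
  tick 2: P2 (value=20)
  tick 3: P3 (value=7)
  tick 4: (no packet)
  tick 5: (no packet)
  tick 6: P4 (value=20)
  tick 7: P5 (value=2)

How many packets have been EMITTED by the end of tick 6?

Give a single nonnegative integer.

Tick 1: [PARSE:P1(v=3,ok=F), VALIDATE:-, TRANSFORM:-, EMIT:-] out:-; in:P1
Tick 2: [PARSE:P2(v=20,ok=F), VALIDATE:P1(v=3,ok=F), TRANSFORM:-, EMIT:-] out:-; in:P2
Tick 3: [PARSE:P3(v=7,ok=F), VALIDATE:P2(v=20,ok=T), TRANSFORM:P1(v=0,ok=F), EMIT:-] out:-; in:P3
Tick 4: [PARSE:-, VALIDATE:P3(v=7,ok=F), TRANSFORM:P2(v=80,ok=T), EMIT:P1(v=0,ok=F)] out:-; in:-
Tick 5: [PARSE:-, VALIDATE:-, TRANSFORM:P3(v=0,ok=F), EMIT:P2(v=80,ok=T)] out:P1(v=0); in:-
Tick 6: [PARSE:P4(v=20,ok=F), VALIDATE:-, TRANSFORM:-, EMIT:P3(v=0,ok=F)] out:P2(v=80); in:P4
Emitted by tick 6: ['P1', 'P2']

Answer: 2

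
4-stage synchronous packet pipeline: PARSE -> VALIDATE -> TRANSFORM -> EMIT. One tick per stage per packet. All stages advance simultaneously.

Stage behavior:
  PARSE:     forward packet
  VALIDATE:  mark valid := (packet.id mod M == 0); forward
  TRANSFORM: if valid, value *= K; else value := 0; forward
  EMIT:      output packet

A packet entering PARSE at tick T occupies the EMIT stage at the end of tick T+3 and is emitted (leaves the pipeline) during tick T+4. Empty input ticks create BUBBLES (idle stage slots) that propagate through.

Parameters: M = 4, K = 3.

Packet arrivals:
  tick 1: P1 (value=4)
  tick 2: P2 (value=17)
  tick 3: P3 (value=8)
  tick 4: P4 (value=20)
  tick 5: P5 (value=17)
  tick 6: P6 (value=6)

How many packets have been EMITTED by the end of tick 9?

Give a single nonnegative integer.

Answer: 5

Derivation:
Tick 1: [PARSE:P1(v=4,ok=F), VALIDATE:-, TRANSFORM:-, EMIT:-] out:-; in:P1
Tick 2: [PARSE:P2(v=17,ok=F), VALIDATE:P1(v=4,ok=F), TRANSFORM:-, EMIT:-] out:-; in:P2
Tick 3: [PARSE:P3(v=8,ok=F), VALIDATE:P2(v=17,ok=F), TRANSFORM:P1(v=0,ok=F), EMIT:-] out:-; in:P3
Tick 4: [PARSE:P4(v=20,ok=F), VALIDATE:P3(v=8,ok=F), TRANSFORM:P2(v=0,ok=F), EMIT:P1(v=0,ok=F)] out:-; in:P4
Tick 5: [PARSE:P5(v=17,ok=F), VALIDATE:P4(v=20,ok=T), TRANSFORM:P3(v=0,ok=F), EMIT:P2(v=0,ok=F)] out:P1(v=0); in:P5
Tick 6: [PARSE:P6(v=6,ok=F), VALIDATE:P5(v=17,ok=F), TRANSFORM:P4(v=60,ok=T), EMIT:P3(v=0,ok=F)] out:P2(v=0); in:P6
Tick 7: [PARSE:-, VALIDATE:P6(v=6,ok=F), TRANSFORM:P5(v=0,ok=F), EMIT:P4(v=60,ok=T)] out:P3(v=0); in:-
Tick 8: [PARSE:-, VALIDATE:-, TRANSFORM:P6(v=0,ok=F), EMIT:P5(v=0,ok=F)] out:P4(v=60); in:-
Tick 9: [PARSE:-, VALIDATE:-, TRANSFORM:-, EMIT:P6(v=0,ok=F)] out:P5(v=0); in:-
Emitted by tick 9: ['P1', 'P2', 'P3', 'P4', 'P5']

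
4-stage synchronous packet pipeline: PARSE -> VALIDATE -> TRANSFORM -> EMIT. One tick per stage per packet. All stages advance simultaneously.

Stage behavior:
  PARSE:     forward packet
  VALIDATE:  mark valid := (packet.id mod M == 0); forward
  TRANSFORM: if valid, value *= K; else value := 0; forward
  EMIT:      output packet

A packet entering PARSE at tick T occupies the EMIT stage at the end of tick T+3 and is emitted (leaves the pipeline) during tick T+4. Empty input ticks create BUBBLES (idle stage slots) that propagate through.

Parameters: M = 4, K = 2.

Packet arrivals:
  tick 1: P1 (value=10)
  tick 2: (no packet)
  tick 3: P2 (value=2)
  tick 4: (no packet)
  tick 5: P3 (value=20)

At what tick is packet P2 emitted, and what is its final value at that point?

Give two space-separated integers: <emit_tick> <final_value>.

Tick 1: [PARSE:P1(v=10,ok=F), VALIDATE:-, TRANSFORM:-, EMIT:-] out:-; in:P1
Tick 2: [PARSE:-, VALIDATE:P1(v=10,ok=F), TRANSFORM:-, EMIT:-] out:-; in:-
Tick 3: [PARSE:P2(v=2,ok=F), VALIDATE:-, TRANSFORM:P1(v=0,ok=F), EMIT:-] out:-; in:P2
Tick 4: [PARSE:-, VALIDATE:P2(v=2,ok=F), TRANSFORM:-, EMIT:P1(v=0,ok=F)] out:-; in:-
Tick 5: [PARSE:P3(v=20,ok=F), VALIDATE:-, TRANSFORM:P2(v=0,ok=F), EMIT:-] out:P1(v=0); in:P3
Tick 6: [PARSE:-, VALIDATE:P3(v=20,ok=F), TRANSFORM:-, EMIT:P2(v=0,ok=F)] out:-; in:-
Tick 7: [PARSE:-, VALIDATE:-, TRANSFORM:P3(v=0,ok=F), EMIT:-] out:P2(v=0); in:-
Tick 8: [PARSE:-, VALIDATE:-, TRANSFORM:-, EMIT:P3(v=0,ok=F)] out:-; in:-
Tick 9: [PARSE:-, VALIDATE:-, TRANSFORM:-, EMIT:-] out:P3(v=0); in:-
P2: arrives tick 3, valid=False (id=2, id%4=2), emit tick 7, final value 0

Answer: 7 0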